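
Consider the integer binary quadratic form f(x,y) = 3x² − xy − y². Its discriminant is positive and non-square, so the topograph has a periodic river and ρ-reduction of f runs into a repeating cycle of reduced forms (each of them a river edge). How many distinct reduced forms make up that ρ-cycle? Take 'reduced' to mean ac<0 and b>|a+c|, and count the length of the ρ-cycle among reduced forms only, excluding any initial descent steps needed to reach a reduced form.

D = 13, ⌊√D⌋ = 3
descent: ρ → (-1,3,1)  [lands on river]
river: ρ → (1,3,-1)
ρ-cycle length = 2 (tail of 1 descent step not counted)

2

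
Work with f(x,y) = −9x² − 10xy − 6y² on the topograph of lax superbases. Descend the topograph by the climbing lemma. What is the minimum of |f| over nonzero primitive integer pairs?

translate: b→-8 (≡10 mod 18), so (9,10,6)→(9,-8,5)
flip: (9,-8,5)→(5,8,9)
translate: b→-2 (≡8 mod 10), so (5,8,9)→(5,-2,6)
reduced (well bottom): (5,-2,6) with a≤c, −a<b≤a
well minimum |f| = |-5| = 5 (negative-definite)

5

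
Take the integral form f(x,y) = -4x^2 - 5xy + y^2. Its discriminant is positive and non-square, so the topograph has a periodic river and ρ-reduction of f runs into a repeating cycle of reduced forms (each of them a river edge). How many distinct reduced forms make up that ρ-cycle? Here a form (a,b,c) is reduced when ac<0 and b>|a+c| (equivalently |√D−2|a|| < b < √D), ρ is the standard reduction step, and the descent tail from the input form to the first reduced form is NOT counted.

D = 41, ⌊√D⌋ = 6
descent: ρ → (1,5,-4)  [lands on river]
river: ρ → (-4,3,2)
river: ρ → (2,5,-2)
river: ρ → (-2,3,4)
river: ρ → (4,5,-1)
river: ρ → (-1,5,4)
river: ρ → (4,3,-2)
river: ρ → (-2,5,2)
river: ρ → (2,3,-4)
river: ρ → (-4,5,1)
ρ-cycle length = 10 (tail of 1 descent step not counted)

10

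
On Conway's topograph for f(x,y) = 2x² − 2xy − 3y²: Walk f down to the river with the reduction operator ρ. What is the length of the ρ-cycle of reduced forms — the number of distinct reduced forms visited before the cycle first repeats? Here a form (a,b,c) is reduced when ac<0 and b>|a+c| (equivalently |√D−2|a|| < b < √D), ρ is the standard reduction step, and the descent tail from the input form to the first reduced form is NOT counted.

D = 28, ⌊√D⌋ = 5
descent: ρ → (-3,2,2)  [lands on river]
river: ρ → (2,2,-3)
river: ρ → (-3,4,1)
river: ρ → (1,4,-3)
ρ-cycle length = 4 (tail of 1 descent step not counted)

4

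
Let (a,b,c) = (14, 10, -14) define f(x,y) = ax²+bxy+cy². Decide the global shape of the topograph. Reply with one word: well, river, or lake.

D = b²−4ac = 10² − 4·14·(-14) = 884
D > 0 non-square ⇒ indefinite ⇒ periodic river

river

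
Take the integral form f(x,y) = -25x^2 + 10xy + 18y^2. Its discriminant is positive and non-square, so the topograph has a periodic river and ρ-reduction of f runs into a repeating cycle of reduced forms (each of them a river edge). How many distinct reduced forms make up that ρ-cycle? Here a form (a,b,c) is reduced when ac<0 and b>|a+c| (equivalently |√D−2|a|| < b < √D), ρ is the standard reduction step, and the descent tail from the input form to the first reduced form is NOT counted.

D = 1900, ⌊√D⌋ = 43
river: ρ → (18,26,-17)
river: ρ → (-17,42,2)
river: ρ → (2,42,-17)
river: ρ → (-17,26,18)
river: ρ → (18,10,-25)
river: ρ → (-25,40,3)
river: ρ → (3,38,-38)
river: ρ → (-38,38,3)
river: ρ → (3,40,-25)
river: ρ → (-25,10,18)
ρ-cycle length = 10 (tail of 0 descent steps not counted)

10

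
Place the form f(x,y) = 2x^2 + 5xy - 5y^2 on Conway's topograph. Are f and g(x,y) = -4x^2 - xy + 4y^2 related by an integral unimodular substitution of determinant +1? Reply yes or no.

D₁ = 65, D₂ = 65
river cycle of f (length 6): (-5, 5, 2), (2, 7, -2), (-2, 5, 5), (5, 5, -2), (-2, 7, 2), (2, 5, -5)
river cycle of g (length 6): (4, 1, -4), (-4, 7, 1), (1, 7, -4), (-4, 1, 4), (4, 7, -1), (-1, 7, 4)
cycles differ ⇒ inequivalent

no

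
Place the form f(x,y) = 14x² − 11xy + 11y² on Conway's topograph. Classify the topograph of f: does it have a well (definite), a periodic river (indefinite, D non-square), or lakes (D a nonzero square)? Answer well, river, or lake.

D = b²−4ac = (-11)² − 4·14·11 = -495
D < 0 ⇒ definite ⇒ every region one sign ⇒ single well

well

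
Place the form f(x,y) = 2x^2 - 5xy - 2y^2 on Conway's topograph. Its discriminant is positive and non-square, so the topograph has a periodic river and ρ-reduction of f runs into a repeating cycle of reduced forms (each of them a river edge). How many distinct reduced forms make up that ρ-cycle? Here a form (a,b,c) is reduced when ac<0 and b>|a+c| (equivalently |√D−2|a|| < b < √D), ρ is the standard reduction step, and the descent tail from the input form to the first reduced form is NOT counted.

D = 41, ⌊√D⌋ = 6
descent: ρ → (-2,5,2)  [lands on river]
river: ρ → (2,3,-4)
river: ρ → (-4,5,1)
river: ρ → (1,5,-4)
river: ρ → (-4,3,2)
river: ρ → (2,5,-2)
river: ρ → (-2,3,4)
river: ρ → (4,5,-1)
river: ρ → (-1,5,4)
river: ρ → (4,3,-2)
ρ-cycle length = 10 (tail of 1 descent step not counted)

10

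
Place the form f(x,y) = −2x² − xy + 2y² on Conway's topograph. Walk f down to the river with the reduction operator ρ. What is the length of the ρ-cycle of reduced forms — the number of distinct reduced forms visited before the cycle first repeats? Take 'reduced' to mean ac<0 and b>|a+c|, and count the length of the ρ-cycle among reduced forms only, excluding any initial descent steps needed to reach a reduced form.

D = 17, ⌊√D⌋ = 4
descent: ρ → (2,1,-2)  [lands on river]
river: ρ → (-2,3,1)
river: ρ → (1,3,-2)
river: ρ → (-2,1,2)
river: ρ → (2,3,-1)
river: ρ → (-1,3,2)
ρ-cycle length = 6 (tail of 1 descent step not counted)

6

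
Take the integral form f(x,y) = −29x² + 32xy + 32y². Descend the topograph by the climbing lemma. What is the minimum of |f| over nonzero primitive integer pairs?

river: ρ → (32,32,-29)
river: ρ → (-29,26,35)
river: ρ → (35,44,-20)
river: ρ → (-20,36,43)
river: ρ → (43,50,-13)
river: ρ → (-13,54,35)
river: ρ → (35,16,-32)
river: ρ → (-32,48,19)
river: ρ → (19,66,-5)
river: ρ → (-5,64,32)
river: ρ → (32,64,-5)
river: ρ → (-5,66,19)
river: ρ → (19,48,-32)
river: ρ → (-32,16,35)
river: ρ → (35,54,-13)
river: ρ → (-13,50,43)
river: ρ → (43,36,-20)
river: ρ → (-20,44,35)
river: ρ → (35,26,-29)
river: ρ → (-29,32,32)
closes: descent 0, river 20
min |a| on river = 5

5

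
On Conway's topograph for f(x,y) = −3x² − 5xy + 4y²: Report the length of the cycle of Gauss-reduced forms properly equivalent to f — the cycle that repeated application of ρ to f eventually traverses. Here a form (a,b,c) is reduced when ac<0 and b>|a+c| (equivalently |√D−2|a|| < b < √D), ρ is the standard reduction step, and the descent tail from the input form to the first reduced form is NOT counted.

D = 73, ⌊√D⌋ = 8
descent: ρ → (4,5,-3)  [lands on river]
river: ρ → (-3,7,2)
river: ρ → (2,5,-6)
river: ρ → (-6,7,1)
river: ρ → (1,7,-6)
river: ρ → (-6,5,2)
river: ρ → (2,7,-3)
river: ρ → (-3,5,4)
river: ρ → (4,3,-4)
river: ρ → (-4,5,3)
river: ρ → (3,7,-2)
river: ρ → (-2,5,6)
river: ρ → (6,7,-1)
river: ρ → (-1,7,6)
river: ρ → (6,5,-2)
river: ρ → (-2,7,3)
river: ρ → (3,5,-4)
river: ρ → (-4,3,4)
ρ-cycle length = 18 (tail of 1 descent step not counted)

18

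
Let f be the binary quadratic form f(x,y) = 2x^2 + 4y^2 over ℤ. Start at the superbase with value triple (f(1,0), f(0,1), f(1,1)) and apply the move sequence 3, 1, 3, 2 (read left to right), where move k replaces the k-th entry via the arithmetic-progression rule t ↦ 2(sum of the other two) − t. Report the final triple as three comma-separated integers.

start (2,4,6) = (f(1,0),f(0,1),f(1,1))
replace slot 3: 2·(2+4) − 6 = 6 → (2,4,6)
replace slot 1: 2·(4+6) − 2 = 18 → (18,4,6)
replace slot 3: 2·(18+4) − 6 = 38 → (18,4,38)
replace slot 2: 2·(18+38) − 4 = 108 → (18,108,38)

18,108,38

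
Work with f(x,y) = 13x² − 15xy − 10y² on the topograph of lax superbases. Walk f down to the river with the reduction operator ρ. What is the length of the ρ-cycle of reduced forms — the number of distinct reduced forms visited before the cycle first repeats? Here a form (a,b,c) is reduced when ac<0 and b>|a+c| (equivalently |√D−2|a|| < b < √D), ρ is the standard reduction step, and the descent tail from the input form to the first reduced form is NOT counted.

D = 745, ⌊√D⌋ = 27
descent: ρ → (-10,15,13)  [lands on river]
river: ρ → (13,11,-12)
river: ρ → (-12,13,12)
river: ρ → (12,11,-13)
river: ρ → (-13,15,10)
river: ρ → (10,25,-3)
river: ρ → (-3,23,18)
river: ρ → (18,13,-8)
river: ρ → (-8,19,12)
river: ρ → (12,5,-15)
river: ρ → (-15,25,2)
river: ρ → (2,27,-2)
river: ρ → (-2,25,15)
river: ρ → (15,5,-12)
river: ρ → (-12,19,8)
river: ρ → (8,13,-18)
river: ρ → (-18,23,3)
river: ρ → (3,25,-10)
ρ-cycle length = 18 (tail of 1 descent step not counted)

18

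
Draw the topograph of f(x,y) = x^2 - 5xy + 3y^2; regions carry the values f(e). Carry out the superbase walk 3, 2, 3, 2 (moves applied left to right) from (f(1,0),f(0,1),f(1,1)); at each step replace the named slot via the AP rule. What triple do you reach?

start (1,3,-1) = (f(1,0),f(0,1),f(1,1))
replace slot 3: 2·(1+3) − (-1) = 9 → (1,3,9)
replace slot 2: 2·(1+9) − 3 = 17 → (1,17,9)
replace slot 3: 2·(1+17) − 9 = 27 → (1,17,27)
replace slot 2: 2·(1+27) − 17 = 39 → (1,39,27)

1,39,27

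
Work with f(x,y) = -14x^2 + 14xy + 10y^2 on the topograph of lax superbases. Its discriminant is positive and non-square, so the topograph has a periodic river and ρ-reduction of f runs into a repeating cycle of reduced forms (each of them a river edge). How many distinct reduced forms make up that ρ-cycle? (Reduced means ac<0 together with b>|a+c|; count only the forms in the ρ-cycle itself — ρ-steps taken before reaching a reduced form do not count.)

D = 756, ⌊√D⌋ = 27
river: ρ → (10,26,-2)
river: ρ → (-2,26,10)
river: ρ → (10,14,-14)
river: ρ → (-14,14,10)
ρ-cycle length = 4 (tail of 0 descent steps not counted)

4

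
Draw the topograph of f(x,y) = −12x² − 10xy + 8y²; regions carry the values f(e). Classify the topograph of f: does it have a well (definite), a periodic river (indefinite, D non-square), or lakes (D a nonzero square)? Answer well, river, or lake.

D = b²−4ac = (-10)² − 4·(-12)·8 = 484
D = 22² is a perfect square ⇒ form factors over ℤ ⇒ lakes

lake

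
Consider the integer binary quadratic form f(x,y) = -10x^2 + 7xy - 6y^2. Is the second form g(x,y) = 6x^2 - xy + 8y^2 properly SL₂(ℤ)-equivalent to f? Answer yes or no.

D₁ = -191, D₂ = -191
f is negative-definite; reduce −f:
−f: flip: (10,-7,6)→(6,7,10)
−f: translate: b→-5 (≡7 mod 12), so (6,7,10)→(6,-5,9)
−f: reduced (well bottom): (6,-5,9) with a≤c, −a<b≤a
flip sign back: reduced form of f is (-6,5,-9)
g: reduced (well bottom): (6,-1,8) with a≤c, −a<b≤a
reduced forms (-6, 5, -9) vs (6, -1, 8) ⇒ inequivalent

no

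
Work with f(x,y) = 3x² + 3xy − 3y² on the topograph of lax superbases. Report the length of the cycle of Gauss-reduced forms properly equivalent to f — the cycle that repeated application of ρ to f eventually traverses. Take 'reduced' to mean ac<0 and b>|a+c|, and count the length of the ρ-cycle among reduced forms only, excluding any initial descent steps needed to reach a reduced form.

D = 45, ⌊√D⌋ = 6
river: ρ → (-3,3,3)
river: ρ → (3,3,-3)
ρ-cycle length = 2 (tail of 0 descent steps not counted)

2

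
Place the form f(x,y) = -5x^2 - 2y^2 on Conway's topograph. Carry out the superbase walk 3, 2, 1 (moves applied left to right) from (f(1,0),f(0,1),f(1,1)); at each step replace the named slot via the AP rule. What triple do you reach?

start (-5,-2,-7) = (f(1,0),f(0,1),f(1,1))
replace slot 3: 2·((-5)+(-2)) − (-7) = -7 → (-5,-2,-7)
replace slot 2: 2·((-5)+(-7)) − (-2) = -22 → (-5,-22,-7)
replace slot 1: 2·((-22)+(-7)) − (-5) = -53 → (-53,-22,-7)

-53,-22,-7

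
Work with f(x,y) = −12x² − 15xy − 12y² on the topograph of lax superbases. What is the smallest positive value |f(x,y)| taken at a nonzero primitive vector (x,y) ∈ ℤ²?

translate: b→-9 (≡15 mod 24), so (12,15,12)→(12,-9,9)
flip: (12,-9,9)→(9,9,12)
reduced (well bottom): (9,9,12) with a≤c, −a<b≤a
well minimum |f| = |-9| = 9 (negative-definite)

9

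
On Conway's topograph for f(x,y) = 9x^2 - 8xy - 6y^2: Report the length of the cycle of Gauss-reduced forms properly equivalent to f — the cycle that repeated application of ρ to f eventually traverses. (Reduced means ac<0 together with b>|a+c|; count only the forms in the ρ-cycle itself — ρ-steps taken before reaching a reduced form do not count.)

D = 280, ⌊√D⌋ = 16
descent: ρ → (-6,8,9)  [lands on river]
river: ρ → (9,10,-5)
river: ρ → (-5,10,9)
river: ρ → (9,8,-6)
river: ρ → (-6,16,1)
river: ρ → (1,16,-6)
ρ-cycle length = 6 (tail of 1 descent step not counted)

6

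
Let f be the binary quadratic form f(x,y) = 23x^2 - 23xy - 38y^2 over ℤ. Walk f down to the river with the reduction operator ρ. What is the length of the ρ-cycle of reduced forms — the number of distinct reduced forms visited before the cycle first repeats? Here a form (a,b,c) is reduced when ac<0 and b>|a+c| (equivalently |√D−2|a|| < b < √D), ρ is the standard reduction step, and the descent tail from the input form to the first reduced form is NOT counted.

D = 4025, ⌊√D⌋ = 63
descent: ρ → (-38,23,23)  [lands on river]
river: ρ → (23,23,-38)
river: ρ → (-38,53,8)
river: ρ → (8,59,-17)
river: ρ → (-17,43,32)
river: ρ → (32,21,-28)
river: ρ → (-28,35,25)
river: ρ → (25,15,-38)
river: ρ → (-38,61,2)
river: ρ → (2,63,-7)
river: ρ → (-7,63,2)
river: ρ → (2,61,-38)
river: ρ → (-38,15,25)
river: ρ → (25,35,-28)
river: ρ → (-28,21,32)
river: ρ → (32,43,-17)
river: ρ → (-17,59,8)
river: ρ → (8,53,-38)
ρ-cycle length = 18 (tail of 1 descent step not counted)

18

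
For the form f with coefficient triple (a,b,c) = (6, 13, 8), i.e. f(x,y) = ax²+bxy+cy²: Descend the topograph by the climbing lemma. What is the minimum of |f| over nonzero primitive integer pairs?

translate: b→1 (≡13 mod 12), so (6,13,8)→(6,1,1)
flip: (6,1,1)→(1,-1,6)
translate: b→1 (≡-1 mod 2), so (1,-1,6)→(1,1,6)
reduced (well bottom): (1,1,6) with a≤c, −a<b≤a
well minimum = a = 1

1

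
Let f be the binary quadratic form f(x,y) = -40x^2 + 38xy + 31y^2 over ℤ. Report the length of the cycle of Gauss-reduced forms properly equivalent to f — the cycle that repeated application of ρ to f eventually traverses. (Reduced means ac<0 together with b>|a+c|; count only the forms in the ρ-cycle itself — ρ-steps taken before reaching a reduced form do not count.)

D = 6404, ⌊√D⌋ = 80
river: ρ → (31,24,-47)
river: ρ → (-47,70,8)
river: ρ → (8,74,-29)
river: ρ → (-29,42,40)
river: ρ → (40,38,-31)
river: ρ → (-31,24,47)
river: ρ → (47,70,-8)
river: ρ → (-8,74,29)
river: ρ → (29,42,-40)
river: ρ → (-40,38,31)
ρ-cycle length = 10 (tail of 0 descent steps not counted)

10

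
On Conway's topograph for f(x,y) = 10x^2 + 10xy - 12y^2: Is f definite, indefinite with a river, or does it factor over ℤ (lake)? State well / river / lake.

D = b²−4ac = 10² − 4·10·(-12) = 580
D > 0 non-square ⇒ indefinite ⇒ periodic river

river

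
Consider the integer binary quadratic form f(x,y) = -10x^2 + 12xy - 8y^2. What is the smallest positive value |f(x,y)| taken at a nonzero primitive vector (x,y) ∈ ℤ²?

translate: b→8 (≡-12 mod 20), so (10,-12,8)→(10,8,6)
flip: (10,8,6)→(6,-8,10)
translate: b→4 (≡-8 mod 12), so (6,-8,10)→(6,4,8)
reduced (well bottom): (6,4,8) with a≤c, −a<b≤a
well minimum |f| = |-6| = 6 (negative-definite)

6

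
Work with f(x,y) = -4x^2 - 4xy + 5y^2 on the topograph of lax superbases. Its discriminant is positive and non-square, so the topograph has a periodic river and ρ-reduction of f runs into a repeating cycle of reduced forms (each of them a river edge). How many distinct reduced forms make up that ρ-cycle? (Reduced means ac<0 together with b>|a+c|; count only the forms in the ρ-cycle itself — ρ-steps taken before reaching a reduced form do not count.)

D = 96, ⌊√D⌋ = 9
descent: ρ → (5,4,-4)  [lands on river]
river: ρ → (-4,4,5)
river: ρ → (5,6,-3)
river: ρ → (-3,6,5)
ρ-cycle length = 4 (tail of 1 descent step not counted)

4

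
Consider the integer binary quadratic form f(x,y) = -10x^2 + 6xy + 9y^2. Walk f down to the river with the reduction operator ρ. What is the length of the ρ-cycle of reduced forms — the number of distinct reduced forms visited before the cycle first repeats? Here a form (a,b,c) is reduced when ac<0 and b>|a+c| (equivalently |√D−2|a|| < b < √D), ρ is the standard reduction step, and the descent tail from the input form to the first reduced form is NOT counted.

D = 396, ⌊√D⌋ = 19
river: ρ → (9,12,-7)
river: ρ → (-7,16,5)
river: ρ → (5,14,-10)
river: ρ → (-10,6,9)
ρ-cycle length = 4 (tail of 0 descent steps not counted)

4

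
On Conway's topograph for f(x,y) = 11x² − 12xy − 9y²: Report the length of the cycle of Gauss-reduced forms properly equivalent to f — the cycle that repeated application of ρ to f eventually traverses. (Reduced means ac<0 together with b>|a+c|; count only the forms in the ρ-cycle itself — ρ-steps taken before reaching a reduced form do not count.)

D = 540, ⌊√D⌋ = 23
descent: ρ → (-9,12,11)  [lands on river]
river: ρ → (11,10,-10)
river: ρ → (-10,10,11)
river: ρ → (11,12,-9)
river: ρ → (-9,6,14)
river: ρ → (14,22,-1)
river: ρ → (-1,22,14)
river: ρ → (14,6,-9)
ρ-cycle length = 8 (tail of 1 descent step not counted)

8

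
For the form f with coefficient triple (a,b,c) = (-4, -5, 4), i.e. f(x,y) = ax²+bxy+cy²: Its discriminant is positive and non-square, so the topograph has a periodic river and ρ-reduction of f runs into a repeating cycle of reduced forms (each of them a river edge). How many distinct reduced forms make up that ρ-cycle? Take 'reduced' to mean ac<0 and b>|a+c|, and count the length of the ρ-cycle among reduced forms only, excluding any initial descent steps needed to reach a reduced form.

D = 89, ⌊√D⌋ = 9
descent: ρ → (4,5,-4)  [lands on river]
river: ρ → (-4,3,5)
river: ρ → (5,7,-2)
river: ρ → (-2,9,1)
river: ρ → (1,9,-2)
river: ρ → (-2,7,5)
river: ρ → (5,3,-4)
river: ρ → (-4,5,4)
river: ρ → (4,3,-5)
river: ρ → (-5,7,2)
river: ρ → (2,9,-1)
river: ρ → (-1,9,2)
river: ρ → (2,7,-5)
river: ρ → (-5,3,4)
ρ-cycle length = 14 (tail of 1 descent step not counted)

14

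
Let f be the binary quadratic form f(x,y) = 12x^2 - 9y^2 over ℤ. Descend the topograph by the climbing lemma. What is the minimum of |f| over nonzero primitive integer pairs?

descent: ρ → (-9,18,3)  [lands on river]
river: ρ → (3,18,-9)
closes: descent 1, river 2
min |a| on river = 3

3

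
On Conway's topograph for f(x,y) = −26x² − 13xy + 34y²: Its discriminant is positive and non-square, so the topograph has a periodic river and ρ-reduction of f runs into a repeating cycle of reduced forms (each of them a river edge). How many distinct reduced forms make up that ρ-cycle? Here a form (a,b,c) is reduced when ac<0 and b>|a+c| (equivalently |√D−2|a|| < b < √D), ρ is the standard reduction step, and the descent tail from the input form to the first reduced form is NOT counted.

D = 3705, ⌊√D⌋ = 60
descent: ρ → (34,13,-26)  [lands on river]
river: ρ → (-26,39,21)
river: ρ → (21,45,-20)
river: ρ → (-20,35,31)
river: ρ → (31,27,-24)
river: ρ → (-24,21,34)
river: ρ → (34,47,-11)
river: ρ → (-11,41,46)
river: ρ → (46,51,-6)
river: ρ → (-6,57,19)
river: ρ → (19,57,-6)
river: ρ → (-6,51,46)
river: ρ → (46,41,-11)
river: ρ → (-11,47,34)
river: ρ → (34,21,-24)
river: ρ → (-24,27,31)
river: ρ → (31,35,-20)
river: ρ → (-20,45,21)
river: ρ → (21,39,-26)
river: ρ → (-26,13,34)
river: ρ → (34,55,-5)
river: ρ → (-5,55,34)
ρ-cycle length = 22 (tail of 1 descent step not counted)

22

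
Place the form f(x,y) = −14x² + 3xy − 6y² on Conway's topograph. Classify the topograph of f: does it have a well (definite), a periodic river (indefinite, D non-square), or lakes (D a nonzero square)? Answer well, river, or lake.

D = b²−4ac = 3² − 4·(-14)·(-6) = -327
D < 0 ⇒ definite ⇒ every region one sign ⇒ single well

well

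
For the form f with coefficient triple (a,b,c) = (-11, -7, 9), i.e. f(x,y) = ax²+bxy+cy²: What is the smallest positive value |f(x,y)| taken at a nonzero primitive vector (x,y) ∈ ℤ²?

descent: ρ → (9,7,-11)  [lands on river]
river: ρ → (-11,15,5)
river: ρ → (5,15,-11)
river: ρ → (-11,7,9)
river: ρ → (9,11,-9)
river: ρ → (-9,7,11)
river: ρ → (11,15,-5)
river: ρ → (-5,15,11)
river: ρ → (11,7,-9)
river: ρ → (-9,11,9)
closes: descent 1, river 10
min |a| on river = 5

5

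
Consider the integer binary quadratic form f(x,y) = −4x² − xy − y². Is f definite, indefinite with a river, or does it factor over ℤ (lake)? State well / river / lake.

D = b²−4ac = (-1)² − 4·(-4)·(-1) = -15
D < 0 ⇒ definite ⇒ every region one sign ⇒ single well

well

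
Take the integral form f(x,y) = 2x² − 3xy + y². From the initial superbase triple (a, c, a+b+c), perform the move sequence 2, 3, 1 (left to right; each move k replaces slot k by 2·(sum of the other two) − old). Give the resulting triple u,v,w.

start (2,1,0) = (f(1,0),f(0,1),f(1,1))
replace slot 2: 2·(2+0) − 1 = 3 → (2,3,0)
replace slot 3: 2·(2+3) − 0 = 10 → (2,3,10)
replace slot 1: 2·(3+10) − 2 = 24 → (24,3,10)

24,3,10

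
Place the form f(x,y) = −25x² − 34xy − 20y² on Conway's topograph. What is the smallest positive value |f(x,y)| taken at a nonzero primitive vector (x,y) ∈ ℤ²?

translate: b→-16 (≡34 mod 50), so (25,34,20)→(25,-16,11)
flip: (25,-16,11)→(11,16,25)
translate: b→-6 (≡16 mod 22), so (11,16,25)→(11,-6,20)
reduced (well bottom): (11,-6,20) with a≤c, −a<b≤a
well minimum |f| = |-11| = 11 (negative-definite)

11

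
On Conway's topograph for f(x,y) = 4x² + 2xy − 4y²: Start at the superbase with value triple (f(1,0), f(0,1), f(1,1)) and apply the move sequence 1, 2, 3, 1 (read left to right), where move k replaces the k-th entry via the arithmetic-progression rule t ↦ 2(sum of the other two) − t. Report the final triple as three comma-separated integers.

start (4,-4,2) = (f(1,0),f(0,1),f(1,1))
replace slot 1: 2·((-4)+2) − 4 = -8 → (-8,-4,2)
replace slot 2: 2·((-8)+2) − (-4) = -8 → (-8,-8,2)
replace slot 3: 2·((-8)+(-8)) − 2 = -34 → (-8,-8,-34)
replace slot 1: 2·((-8)+(-34)) − (-8) = -76 → (-76,-8,-34)

-76,-8,-34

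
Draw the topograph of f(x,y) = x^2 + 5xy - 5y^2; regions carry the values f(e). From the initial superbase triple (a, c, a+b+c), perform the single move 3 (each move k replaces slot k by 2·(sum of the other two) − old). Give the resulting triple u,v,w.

start (1,-5,1) = (f(1,0),f(0,1),f(1,1))
replace slot 3: 2·(1+(-5)) − 1 = -9 → (1,-5,-9)

1,-5,-9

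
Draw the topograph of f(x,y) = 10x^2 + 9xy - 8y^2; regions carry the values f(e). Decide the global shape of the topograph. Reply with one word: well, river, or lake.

D = b²−4ac = 9² − 4·10·(-8) = 401
D > 0 non-square ⇒ indefinite ⇒ periodic river

river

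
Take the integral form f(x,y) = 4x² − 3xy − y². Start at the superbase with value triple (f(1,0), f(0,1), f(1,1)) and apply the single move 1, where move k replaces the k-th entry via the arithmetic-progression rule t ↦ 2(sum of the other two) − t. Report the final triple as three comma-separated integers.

start (4,-1,0) = (f(1,0),f(0,1),f(1,1))
replace slot 1: 2·((-1)+0) − 4 = -6 → (-6,-1,0)

-6,-1,0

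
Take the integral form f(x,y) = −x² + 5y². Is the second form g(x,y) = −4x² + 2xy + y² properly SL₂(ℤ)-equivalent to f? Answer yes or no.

D₁ = 20, D₂ = 20
river cycle of f (length 2): (-1, 4, 1), (1, 4, -1)
river cycle of g (length 2): (1, 4, -1), (-1, 4, 1)
cycles coincide ⇒ equivalent

yes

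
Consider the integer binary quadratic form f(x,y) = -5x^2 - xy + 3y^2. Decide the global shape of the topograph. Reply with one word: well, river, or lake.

D = b²−4ac = (-1)² − 4·(-5)·3 = 61
D > 0 non-square ⇒ indefinite ⇒ periodic river

river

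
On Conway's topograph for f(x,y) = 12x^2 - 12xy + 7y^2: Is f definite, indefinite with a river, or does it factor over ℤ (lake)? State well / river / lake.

D = b²−4ac = (-12)² − 4·12·7 = -192
D < 0 ⇒ definite ⇒ every region one sign ⇒ single well

well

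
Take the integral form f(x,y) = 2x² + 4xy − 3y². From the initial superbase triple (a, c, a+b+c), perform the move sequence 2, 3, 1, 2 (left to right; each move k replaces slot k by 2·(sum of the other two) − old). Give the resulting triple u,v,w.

start (2,-3,3) = (f(1,0),f(0,1),f(1,1))
replace slot 2: 2·(2+3) − (-3) = 13 → (2,13,3)
replace slot 3: 2·(2+13) − 3 = 27 → (2,13,27)
replace slot 1: 2·(13+27) − 2 = 78 → (78,13,27)
replace slot 2: 2·(78+27) − 13 = 197 → (78,197,27)

78,197,27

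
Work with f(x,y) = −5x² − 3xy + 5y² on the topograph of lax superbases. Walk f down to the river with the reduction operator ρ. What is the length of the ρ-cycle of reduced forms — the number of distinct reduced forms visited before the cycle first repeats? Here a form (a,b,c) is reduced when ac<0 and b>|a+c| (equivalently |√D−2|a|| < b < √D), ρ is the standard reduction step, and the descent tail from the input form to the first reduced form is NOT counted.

D = 109, ⌊√D⌋ = 10
descent: ρ → (5,3,-5)  [lands on river]
river: ρ → (-5,7,3)
river: ρ → (3,5,-7)
river: ρ → (-7,9,1)
river: ρ → (1,9,-7)
river: ρ → (-7,5,3)
river: ρ → (3,7,-5)
river: ρ → (-5,3,5)
river: ρ → (5,7,-3)
river: ρ → (-3,5,7)
river: ρ → (7,9,-1)
river: ρ → (-1,9,7)
river: ρ → (7,5,-3)
river: ρ → (-3,7,5)
ρ-cycle length = 14 (tail of 1 descent step not counted)

14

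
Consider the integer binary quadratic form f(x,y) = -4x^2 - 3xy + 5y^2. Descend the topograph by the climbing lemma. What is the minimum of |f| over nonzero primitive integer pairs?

descent: ρ → (5,3,-4)  [lands on river]
river: ρ → (-4,5,4)
river: ρ → (4,3,-5)
river: ρ → (-5,7,2)
river: ρ → (2,9,-1)
river: ρ → (-1,9,2)
river: ρ → (2,7,-5)
river: ρ → (-5,3,4)
river: ρ → (4,5,-4)
river: ρ → (-4,3,5)
river: ρ → (5,7,-2)
river: ρ → (-2,9,1)
river: ρ → (1,9,-2)
river: ρ → (-2,7,5)
closes: descent 1, river 14
min |a| on river = 1

1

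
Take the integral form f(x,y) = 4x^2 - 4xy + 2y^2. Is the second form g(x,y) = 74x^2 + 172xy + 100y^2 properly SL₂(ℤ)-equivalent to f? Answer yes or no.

D₁ = -16, D₂ = -16
f: translate: b→4 (≡-4 mod 8), so (4,-4,2)→(4,4,2)
f: flip: (4,4,2)→(2,-4,4)
f: translate: b→0 (≡-4 mod 4), so (2,-4,4)→(2,0,2)
f: reduced (well bottom): (2,0,2) with a≤c, −a<b≤a
g: translate: b→24 (≡172 mod 148), so (74,172,100)→(74,24,2)
g: flip: (74,24,2)→(2,-24,74)
g: translate: b→0 (≡-24 mod 4), so (2,-24,74)→(2,0,2)
g: reduced (well bottom): (2,0,2) with a≤c, −a<b≤a
reduced forms (2, 0, 2) vs (2, 0, 2) ⇒ equivalent

yes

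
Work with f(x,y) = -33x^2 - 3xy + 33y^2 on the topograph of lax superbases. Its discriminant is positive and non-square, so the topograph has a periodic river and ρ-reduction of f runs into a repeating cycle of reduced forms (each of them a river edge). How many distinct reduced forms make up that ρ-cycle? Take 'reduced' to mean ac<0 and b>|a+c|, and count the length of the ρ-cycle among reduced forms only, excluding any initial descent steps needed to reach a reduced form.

D = 4365, ⌊√D⌋ = 66
descent: ρ → (33,3,-33)  [lands on river]
river: ρ → (-33,63,3)
river: ρ → (3,63,-33)
river: ρ → (-33,3,33)
river: ρ → (33,63,-3)
river: ρ → (-3,63,33)
ρ-cycle length = 6 (tail of 1 descent step not counted)

6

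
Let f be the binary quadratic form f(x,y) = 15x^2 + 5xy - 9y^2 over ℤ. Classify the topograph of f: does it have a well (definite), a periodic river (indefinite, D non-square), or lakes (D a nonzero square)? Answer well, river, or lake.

D = b²−4ac = 5² − 4·15·(-9) = 565
D > 0 non-square ⇒ indefinite ⇒ periodic river

river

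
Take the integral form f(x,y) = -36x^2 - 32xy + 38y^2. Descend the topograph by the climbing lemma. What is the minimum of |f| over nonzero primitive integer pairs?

descent: ρ → (38,32,-36)  [lands on river]
river: ρ → (-36,40,34)
river: ρ → (34,28,-42)
river: ρ → (-42,56,20)
river: ρ → (20,64,-30)
river: ρ → (-30,56,28)
river: ρ → (28,56,-30)
river: ρ → (-30,64,20)
river: ρ → (20,56,-42)
river: ρ → (-42,28,34)
river: ρ → (34,40,-36)
river: ρ → (-36,32,38)
river: ρ → (38,44,-30)
river: ρ → (-30,76,6)
river: ρ → (6,80,-4)
river: ρ → (-4,80,6)
river: ρ → (6,76,-30)
river: ρ → (-30,44,38)
closes: descent 1, river 18
min |a| on river = 4

4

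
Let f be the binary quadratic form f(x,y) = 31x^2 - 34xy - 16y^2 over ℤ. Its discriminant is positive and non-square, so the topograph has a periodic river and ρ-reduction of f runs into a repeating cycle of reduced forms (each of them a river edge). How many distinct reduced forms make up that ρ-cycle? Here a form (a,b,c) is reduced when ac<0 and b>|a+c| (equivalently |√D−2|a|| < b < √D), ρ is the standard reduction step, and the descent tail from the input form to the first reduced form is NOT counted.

D = 3140, ⌊√D⌋ = 56
descent: ρ → (-16,34,31)  [lands on river]
river: ρ → (31,28,-19)
river: ρ → (-19,48,11)
river: ρ → (11,40,-35)
river: ρ → (-35,30,16)
river: ρ → (16,34,-31)
river: ρ → (-31,28,19)
river: ρ → (19,48,-11)
river: ρ → (-11,40,35)
river: ρ → (35,30,-16)
ρ-cycle length = 10 (tail of 1 descent step not counted)

10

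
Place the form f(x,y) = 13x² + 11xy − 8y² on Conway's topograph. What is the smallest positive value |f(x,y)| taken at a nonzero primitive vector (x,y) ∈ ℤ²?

river: ρ → (-8,21,3)
river: ρ → (3,21,-8)
river: ρ → (-8,11,13)
river: ρ → (13,15,-6)
river: ρ → (-6,21,4)
river: ρ → (4,19,-11)
river: ρ → (-11,3,12)
river: ρ → (12,21,-2)
river: ρ → (-2,23,1)
river: ρ → (1,23,-2)
river: ρ → (-2,21,12)
river: ρ → (12,3,-11)
river: ρ → (-11,19,4)
river: ρ → (4,21,-6)
river: ρ → (-6,15,13)
river: ρ → (13,11,-8)
closes: descent 0, river 16
min |a| on river = 1

1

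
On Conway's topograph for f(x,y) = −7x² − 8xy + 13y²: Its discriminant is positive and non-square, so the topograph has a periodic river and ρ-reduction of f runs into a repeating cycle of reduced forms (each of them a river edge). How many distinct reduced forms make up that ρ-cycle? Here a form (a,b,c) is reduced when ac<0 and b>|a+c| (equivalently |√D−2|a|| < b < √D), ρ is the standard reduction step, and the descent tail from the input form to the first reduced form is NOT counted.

D = 428, ⌊√D⌋ = 20
descent: ρ → (13,8,-7)  [lands on river]
river: ρ → (-7,20,1)
river: ρ → (1,20,-7)
river: ρ → (-7,8,13)
river: ρ → (13,18,-2)
river: ρ → (-2,18,13)
ρ-cycle length = 6 (tail of 1 descent step not counted)

6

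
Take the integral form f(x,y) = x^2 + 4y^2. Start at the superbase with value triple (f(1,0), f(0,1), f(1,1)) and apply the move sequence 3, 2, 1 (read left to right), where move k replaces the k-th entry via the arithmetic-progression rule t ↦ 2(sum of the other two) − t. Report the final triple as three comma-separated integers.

start (1,4,5) = (f(1,0),f(0,1),f(1,1))
replace slot 3: 2·(1+4) − 5 = 5 → (1,4,5)
replace slot 2: 2·(1+5) − 4 = 8 → (1,8,5)
replace slot 1: 2·(8+5) − 1 = 25 → (25,8,5)

25,8,5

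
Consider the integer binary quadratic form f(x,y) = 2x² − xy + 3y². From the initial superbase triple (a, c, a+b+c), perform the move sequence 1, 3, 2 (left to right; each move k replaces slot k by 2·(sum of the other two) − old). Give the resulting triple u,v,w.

start (2,3,4) = (f(1,0),f(0,1),f(1,1))
replace slot 1: 2·(3+4) − 2 = 12 → (12,3,4)
replace slot 3: 2·(12+3) − 4 = 26 → (12,3,26)
replace slot 2: 2·(12+26) − 3 = 73 → (12,73,26)

12,73,26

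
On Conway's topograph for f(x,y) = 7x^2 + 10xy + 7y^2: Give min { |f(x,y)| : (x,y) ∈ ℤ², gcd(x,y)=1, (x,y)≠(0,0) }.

translate: b→-4 (≡10 mod 14), so (7,10,7)→(7,-4,4)
flip: (7,-4,4)→(4,4,7)
reduced (well bottom): (4,4,7) with a≤c, −a<b≤a
well minimum = a = 4

4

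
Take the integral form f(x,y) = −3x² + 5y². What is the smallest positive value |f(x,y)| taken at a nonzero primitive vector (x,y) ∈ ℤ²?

descent: ρ → (5,0,-3)
descent: ρ → (-3,6,2)  [lands on river]
river: ρ → (2,6,-3)
closes: descent 2, river 2
min |a| on river = 2

2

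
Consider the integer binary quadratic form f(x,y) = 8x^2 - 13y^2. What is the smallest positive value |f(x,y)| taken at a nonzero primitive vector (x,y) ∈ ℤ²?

descent: ρ → (-13,0,8)
descent: ρ → (8,16,-5)  [lands on river]
river: ρ → (-5,14,11)
river: ρ → (11,8,-8)
river: ρ → (-8,8,11)
river: ρ → (11,14,-5)
river: ρ → (-5,16,8)
closes: descent 2, river 6
min |a| on river = 5

5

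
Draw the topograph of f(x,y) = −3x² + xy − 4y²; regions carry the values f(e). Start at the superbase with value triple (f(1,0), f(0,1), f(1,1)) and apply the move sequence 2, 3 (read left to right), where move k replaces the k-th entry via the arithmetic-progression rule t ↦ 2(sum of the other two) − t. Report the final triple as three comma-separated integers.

start (-3,-4,-6) = (f(1,0),f(0,1),f(1,1))
replace slot 2: 2·((-3)+(-6)) − (-4) = -14 → (-3,-14,-6)
replace slot 3: 2·((-3)+(-14)) − (-6) = -28 → (-3,-14,-28)

-3,-14,-28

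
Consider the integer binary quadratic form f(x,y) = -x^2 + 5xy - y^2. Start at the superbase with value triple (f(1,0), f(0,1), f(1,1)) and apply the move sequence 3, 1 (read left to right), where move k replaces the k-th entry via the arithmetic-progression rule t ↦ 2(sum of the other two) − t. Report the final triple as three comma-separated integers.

start (-1,-1,3) = (f(1,0),f(0,1),f(1,1))
replace slot 3: 2·((-1)+(-1)) − 3 = -7 → (-1,-1,-7)
replace slot 1: 2·((-1)+(-7)) − (-1) = -15 → (-15,-1,-7)

-15,-1,-7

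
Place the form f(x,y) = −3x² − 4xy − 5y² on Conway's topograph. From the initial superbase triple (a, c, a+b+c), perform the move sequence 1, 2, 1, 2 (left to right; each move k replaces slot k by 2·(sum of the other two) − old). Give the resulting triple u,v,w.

start (-3,-5,-12) = (f(1,0),f(0,1),f(1,1))
replace slot 1: 2·((-5)+(-12)) − (-3) = -31 → (-31,-5,-12)
replace slot 2: 2·((-31)+(-12)) − (-5) = -81 → (-31,-81,-12)
replace slot 1: 2·((-81)+(-12)) − (-31) = -155 → (-155,-81,-12)
replace slot 2: 2·((-155)+(-12)) − (-81) = -253 → (-155,-253,-12)

-155,-253,-12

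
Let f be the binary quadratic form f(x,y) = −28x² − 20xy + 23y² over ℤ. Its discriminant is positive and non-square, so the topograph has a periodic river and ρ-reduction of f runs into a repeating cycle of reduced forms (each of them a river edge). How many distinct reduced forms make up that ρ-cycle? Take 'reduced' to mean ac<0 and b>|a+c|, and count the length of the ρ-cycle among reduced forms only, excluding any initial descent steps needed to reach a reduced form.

D = 2976, ⌊√D⌋ = 54
descent: ρ → (23,20,-28)  [lands on river]
river: ρ → (-28,36,15)
river: ρ → (15,54,-1)
river: ρ → (-1,54,15)
river: ρ → (15,36,-28)
river: ρ → (-28,20,23)
river: ρ → (23,26,-25)
river: ρ → (-25,24,24)
river: ρ → (24,24,-25)
river: ρ → (-25,26,23)
ρ-cycle length = 10 (tail of 1 descent step not counted)

10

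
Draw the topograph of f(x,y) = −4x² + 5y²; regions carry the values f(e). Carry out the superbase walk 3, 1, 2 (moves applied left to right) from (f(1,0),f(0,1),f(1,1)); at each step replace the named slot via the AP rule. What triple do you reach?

start (-4,5,1) = (f(1,0),f(0,1),f(1,1))
replace slot 3: 2·((-4)+5) − 1 = 1 → (-4,5,1)
replace slot 1: 2·(5+1) − (-4) = 16 → (16,5,1)
replace slot 2: 2·(16+1) − 5 = 29 → (16,29,1)

16,29,1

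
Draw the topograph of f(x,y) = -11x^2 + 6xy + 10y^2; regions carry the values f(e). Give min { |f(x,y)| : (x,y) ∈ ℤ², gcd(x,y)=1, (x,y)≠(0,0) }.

river: ρ → (10,14,-7)
river: ρ → (-7,14,10)
river: ρ → (10,6,-11)
river: ρ → (-11,16,5)
river: ρ → (5,14,-14)
river: ρ → (-14,14,5)
river: ρ → (5,16,-11)
river: ρ → (-11,6,10)
closes: descent 0, river 8
min |a| on river = 5

5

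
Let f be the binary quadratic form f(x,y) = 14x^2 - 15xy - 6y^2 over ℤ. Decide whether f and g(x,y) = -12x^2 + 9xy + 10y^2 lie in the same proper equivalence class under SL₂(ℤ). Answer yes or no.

D₁ = 561, D₂ = 561
river cycle of f (length 16): (-6, 15, 14), (14, 13, -7), (-7, 15, 12), (12, 9, -10), (-10, 11, 11), (11, 11, -10), (-10, 9, 12), (12, 15, -7), (-7, 13, 14), (14, 15, -6), … (6 more)
river cycle of g (length 16): (10, 11, -11), (-11, 11, 10), (10, 9, -12), (-12, 15, 7), (7, 13, -14), (-14, 15, 6), (6, 21, -5), (-5, 19, 10), (10, 21, -3), (-3, 21, 10), … (6 more)
cycles differ ⇒ inequivalent

no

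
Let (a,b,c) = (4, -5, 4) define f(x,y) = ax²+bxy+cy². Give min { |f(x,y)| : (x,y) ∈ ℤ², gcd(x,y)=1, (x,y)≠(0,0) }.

translate: b→3 (≡-5 mod 8), so (4,-5,4)→(4,3,3)
flip: (4,3,3)→(3,-3,4)
translate: b→3 (≡-3 mod 6), so (3,-3,4)→(3,3,4)
reduced (well bottom): (3,3,4) with a≤c, −a<b≤a
well minimum = a = 3

3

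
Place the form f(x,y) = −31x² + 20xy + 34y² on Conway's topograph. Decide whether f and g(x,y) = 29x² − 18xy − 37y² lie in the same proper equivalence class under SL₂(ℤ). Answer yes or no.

D₁ = 4616, D₂ = 4616
river cycle of f (length 10): (34, 48, -17), (-17, 54, 25), (25, 46, -25), (-25, 54, 17), (17, 48, -34), (-34, 20, 31), (31, 42, -23), (-23, 50, 23), (23, 42, -31), (-31, 20, 34)
river cycle of g (length 6): (-37, 18, 29), (29, 40, -26), (-26, 64, 5), (5, 66, -13), (-13, 64, 10), (10, 56, -37)
cycles differ ⇒ inequivalent

no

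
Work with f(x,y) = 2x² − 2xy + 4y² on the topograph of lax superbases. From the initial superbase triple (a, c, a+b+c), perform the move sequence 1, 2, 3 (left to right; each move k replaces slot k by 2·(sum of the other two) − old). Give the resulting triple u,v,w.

start (2,4,4) = (f(1,0),f(0,1),f(1,1))
replace slot 1: 2·(4+4) − 2 = 14 → (14,4,4)
replace slot 2: 2·(14+4) − 4 = 32 → (14,32,4)
replace slot 3: 2·(14+32) − 4 = 88 → (14,32,88)

14,32,88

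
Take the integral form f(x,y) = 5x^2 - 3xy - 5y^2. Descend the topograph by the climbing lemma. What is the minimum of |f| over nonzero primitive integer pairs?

descent: ρ → (-5,3,5)  [lands on river]
river: ρ → (5,7,-3)
river: ρ → (-3,5,7)
river: ρ → (7,9,-1)
river: ρ → (-1,9,7)
river: ρ → (7,5,-3)
river: ρ → (-3,7,5)
river: ρ → (5,3,-5)
river: ρ → (-5,7,3)
river: ρ → (3,5,-7)
river: ρ → (-7,9,1)
river: ρ → (1,9,-7)
river: ρ → (-7,5,3)
river: ρ → (3,7,-5)
closes: descent 1, river 14
min |a| on river = 1

1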